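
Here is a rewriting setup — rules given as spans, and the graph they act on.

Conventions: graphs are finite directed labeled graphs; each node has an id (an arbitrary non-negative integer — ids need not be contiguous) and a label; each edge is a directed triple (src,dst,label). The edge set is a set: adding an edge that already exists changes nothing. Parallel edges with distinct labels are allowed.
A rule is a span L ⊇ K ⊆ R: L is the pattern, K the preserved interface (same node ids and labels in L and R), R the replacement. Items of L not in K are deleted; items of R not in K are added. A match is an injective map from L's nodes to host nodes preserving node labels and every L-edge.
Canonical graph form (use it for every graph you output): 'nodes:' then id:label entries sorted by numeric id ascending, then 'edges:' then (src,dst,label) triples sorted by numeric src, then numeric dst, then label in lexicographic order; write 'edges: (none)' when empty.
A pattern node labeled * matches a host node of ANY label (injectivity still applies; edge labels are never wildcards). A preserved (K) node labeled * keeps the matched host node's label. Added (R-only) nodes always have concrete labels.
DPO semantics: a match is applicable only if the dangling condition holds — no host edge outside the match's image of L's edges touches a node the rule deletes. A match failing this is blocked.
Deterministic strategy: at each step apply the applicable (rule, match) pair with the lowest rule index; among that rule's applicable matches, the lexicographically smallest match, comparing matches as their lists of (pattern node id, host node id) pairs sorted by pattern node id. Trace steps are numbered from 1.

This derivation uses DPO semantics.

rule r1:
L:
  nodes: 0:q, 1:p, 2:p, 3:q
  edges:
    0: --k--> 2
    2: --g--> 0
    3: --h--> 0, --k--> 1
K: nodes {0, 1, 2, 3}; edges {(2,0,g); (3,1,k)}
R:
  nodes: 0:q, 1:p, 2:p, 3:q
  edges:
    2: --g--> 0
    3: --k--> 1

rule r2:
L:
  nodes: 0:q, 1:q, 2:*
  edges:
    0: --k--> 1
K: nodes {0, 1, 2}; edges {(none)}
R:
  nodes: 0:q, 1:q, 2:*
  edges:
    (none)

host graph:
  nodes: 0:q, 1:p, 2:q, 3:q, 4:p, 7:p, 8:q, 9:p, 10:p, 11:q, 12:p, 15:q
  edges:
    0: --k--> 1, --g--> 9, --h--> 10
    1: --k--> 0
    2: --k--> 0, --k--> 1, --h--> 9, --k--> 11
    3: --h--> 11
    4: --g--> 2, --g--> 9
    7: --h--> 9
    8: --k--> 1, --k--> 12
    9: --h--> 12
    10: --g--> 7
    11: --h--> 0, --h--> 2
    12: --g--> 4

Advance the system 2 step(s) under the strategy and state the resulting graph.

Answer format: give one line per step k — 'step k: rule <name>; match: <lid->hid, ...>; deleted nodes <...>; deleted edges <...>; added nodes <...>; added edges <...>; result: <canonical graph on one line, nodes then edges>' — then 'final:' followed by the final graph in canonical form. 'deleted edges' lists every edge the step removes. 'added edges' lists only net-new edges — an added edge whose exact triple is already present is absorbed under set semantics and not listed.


step 1: rule r2; match: 0->2, 1->0, 2->1; deleted nodes (none); deleted edges (2,0,k); added nodes (none); added edges (none); result: nodes: 0:q, 1:p, 2:q, 3:q, 4:p, 7:p, 8:q, 9:p, 10:p, 11:q, 12:p, 15:q edges: (0,1,k); (0,9,g); (0,10,h); (1,0,k); (2,1,k); (2,9,h); (2,11,k); (3,11,h); (4,2,g); (4,9,g); (7,9,h); (8,1,k); (8,12,k); (9,12,h); (10,7,g); (11,0,h); (11,2,h); (12,4,g)
step 2: rule r2; match: 0->2, 1->11, 2->0; deleted nodes (none); deleted edges (2,11,k); added nodes (none); added edges (none); result: nodes: 0:q, 1:p, 2:q, 3:q, 4:p, 7:p, 8:q, 9:p, 10:p, 11:q, 12:p, 15:q edges: (0,1,k); (0,9,g); (0,10,h); (1,0,k); (2,1,k); (2,9,h); (3,11,h); (4,2,g); (4,9,g); (7,9,h); (8,1,k); (8,12,k); (9,12,h); (10,7,g); (11,0,h); (11,2,h); (12,4,g)
final:
nodes: 0:q, 1:p, 2:q, 3:q, 4:p, 7:p, 8:q, 9:p, 10:p, 11:q, 12:p, 15:q
edges: (0,1,k); (0,9,g); (0,10,h); (1,0,k); (2,1,k); (2,9,h); (3,11,h); (4,2,g); (4,9,g); (7,9,h); (8,1,k); (8,12,k); (9,12,h); (10,7,g); (11,0,h); (11,2,h); (12,4,g)


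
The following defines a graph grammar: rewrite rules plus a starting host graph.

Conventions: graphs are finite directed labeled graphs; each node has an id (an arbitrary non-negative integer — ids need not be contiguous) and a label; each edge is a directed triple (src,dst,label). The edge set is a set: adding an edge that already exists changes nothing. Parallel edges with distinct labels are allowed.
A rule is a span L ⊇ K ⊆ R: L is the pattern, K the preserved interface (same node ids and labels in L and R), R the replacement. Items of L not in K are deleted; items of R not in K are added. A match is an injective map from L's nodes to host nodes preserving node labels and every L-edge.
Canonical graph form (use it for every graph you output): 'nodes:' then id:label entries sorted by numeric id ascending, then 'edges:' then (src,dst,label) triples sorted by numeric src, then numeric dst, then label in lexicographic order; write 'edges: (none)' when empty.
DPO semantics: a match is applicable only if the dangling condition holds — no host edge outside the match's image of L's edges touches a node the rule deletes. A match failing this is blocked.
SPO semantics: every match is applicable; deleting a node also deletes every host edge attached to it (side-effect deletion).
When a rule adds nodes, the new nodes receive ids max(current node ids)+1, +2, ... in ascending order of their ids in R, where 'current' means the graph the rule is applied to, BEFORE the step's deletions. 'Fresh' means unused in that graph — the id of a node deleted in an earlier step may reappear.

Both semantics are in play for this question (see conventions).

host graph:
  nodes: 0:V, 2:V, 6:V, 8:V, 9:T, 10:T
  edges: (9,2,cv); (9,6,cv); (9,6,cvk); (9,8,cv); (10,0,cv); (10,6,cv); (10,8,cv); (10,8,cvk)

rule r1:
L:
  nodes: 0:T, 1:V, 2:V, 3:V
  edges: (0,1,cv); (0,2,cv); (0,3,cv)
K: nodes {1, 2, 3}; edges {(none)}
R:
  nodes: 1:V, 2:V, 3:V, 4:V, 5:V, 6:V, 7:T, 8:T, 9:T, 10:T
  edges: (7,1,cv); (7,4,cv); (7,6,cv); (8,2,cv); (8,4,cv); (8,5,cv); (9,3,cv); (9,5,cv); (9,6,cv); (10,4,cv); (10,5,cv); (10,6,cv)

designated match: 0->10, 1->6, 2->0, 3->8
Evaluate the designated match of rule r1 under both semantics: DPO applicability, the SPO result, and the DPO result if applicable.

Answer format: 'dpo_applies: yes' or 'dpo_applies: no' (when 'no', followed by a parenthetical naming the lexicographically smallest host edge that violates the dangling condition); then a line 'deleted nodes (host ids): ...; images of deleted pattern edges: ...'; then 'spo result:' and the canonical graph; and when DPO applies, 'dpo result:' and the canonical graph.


dpo_applies: no
(the rule deletes node 10, which keeps host edge (10,8,cvk) outside the match image — the dangling condition fails, DPO blocks; SPO proceeds and side-deletes such edges)
deleted nodes (host ids): 10; images of deleted pattern edges: (10,0,cv); (10,6,cv); (10,8,cv)
spo result:
nodes: 0:V, 2:V, 6:V, 8:V, 9:T, 11:V, 12:V, 13:V, 14:T, 15:T, 16:T, 17:T
edges: (9,2,cv); (9,6,cv); (9,6,cvk); (9,8,cv); (14,6,cv); (14,11,cv); (14,13,cv); (15,0,cv); (15,11,cv); (15,12,cv); (16,8,cv); (16,12,cv); (16,13,cv); (17,11,cv); (17,12,cv); (17,13,cv)


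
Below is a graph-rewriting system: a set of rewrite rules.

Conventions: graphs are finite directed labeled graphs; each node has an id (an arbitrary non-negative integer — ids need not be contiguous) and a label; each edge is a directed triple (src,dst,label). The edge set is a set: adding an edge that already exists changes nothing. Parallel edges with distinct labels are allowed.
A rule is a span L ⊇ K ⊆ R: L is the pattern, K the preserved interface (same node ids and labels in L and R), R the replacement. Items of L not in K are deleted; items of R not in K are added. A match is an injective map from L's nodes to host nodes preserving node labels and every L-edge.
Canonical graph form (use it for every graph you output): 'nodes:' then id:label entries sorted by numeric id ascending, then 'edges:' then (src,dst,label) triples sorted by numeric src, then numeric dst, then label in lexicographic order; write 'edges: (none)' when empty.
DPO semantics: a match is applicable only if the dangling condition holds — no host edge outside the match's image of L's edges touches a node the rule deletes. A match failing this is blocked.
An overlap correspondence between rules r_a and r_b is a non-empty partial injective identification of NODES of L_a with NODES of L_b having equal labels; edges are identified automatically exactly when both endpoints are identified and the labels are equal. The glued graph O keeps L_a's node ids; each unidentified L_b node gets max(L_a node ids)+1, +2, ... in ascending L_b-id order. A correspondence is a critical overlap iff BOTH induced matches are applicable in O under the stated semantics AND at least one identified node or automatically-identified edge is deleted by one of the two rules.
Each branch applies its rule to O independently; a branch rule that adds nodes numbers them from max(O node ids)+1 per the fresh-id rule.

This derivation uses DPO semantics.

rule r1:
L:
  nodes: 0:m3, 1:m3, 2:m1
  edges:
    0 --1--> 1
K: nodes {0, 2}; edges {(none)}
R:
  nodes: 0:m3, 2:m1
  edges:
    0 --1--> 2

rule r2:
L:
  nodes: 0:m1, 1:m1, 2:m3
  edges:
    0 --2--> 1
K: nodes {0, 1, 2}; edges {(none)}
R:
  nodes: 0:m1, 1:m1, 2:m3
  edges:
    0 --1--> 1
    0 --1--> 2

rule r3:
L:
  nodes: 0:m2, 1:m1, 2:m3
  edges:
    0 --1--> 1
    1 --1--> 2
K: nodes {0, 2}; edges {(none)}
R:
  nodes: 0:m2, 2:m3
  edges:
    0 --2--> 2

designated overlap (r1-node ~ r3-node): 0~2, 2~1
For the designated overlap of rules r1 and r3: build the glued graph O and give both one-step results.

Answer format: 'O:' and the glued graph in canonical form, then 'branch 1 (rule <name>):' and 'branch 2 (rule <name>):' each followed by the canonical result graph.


O:
nodes: 0:m3, 1:m3, 2:m1, 3:m2
edges: (0,1,1); (2,0,1); (3,2,1)
branch 1 (rule r1):
nodes: 0:m3, 2:m1, 3:m2
edges: (0,2,1); (2,0,1); (3,2,1)
branch 2 (rule r3):
nodes: 0:m3, 1:m3, 3:m2
edges: (0,1,1); (3,0,2)


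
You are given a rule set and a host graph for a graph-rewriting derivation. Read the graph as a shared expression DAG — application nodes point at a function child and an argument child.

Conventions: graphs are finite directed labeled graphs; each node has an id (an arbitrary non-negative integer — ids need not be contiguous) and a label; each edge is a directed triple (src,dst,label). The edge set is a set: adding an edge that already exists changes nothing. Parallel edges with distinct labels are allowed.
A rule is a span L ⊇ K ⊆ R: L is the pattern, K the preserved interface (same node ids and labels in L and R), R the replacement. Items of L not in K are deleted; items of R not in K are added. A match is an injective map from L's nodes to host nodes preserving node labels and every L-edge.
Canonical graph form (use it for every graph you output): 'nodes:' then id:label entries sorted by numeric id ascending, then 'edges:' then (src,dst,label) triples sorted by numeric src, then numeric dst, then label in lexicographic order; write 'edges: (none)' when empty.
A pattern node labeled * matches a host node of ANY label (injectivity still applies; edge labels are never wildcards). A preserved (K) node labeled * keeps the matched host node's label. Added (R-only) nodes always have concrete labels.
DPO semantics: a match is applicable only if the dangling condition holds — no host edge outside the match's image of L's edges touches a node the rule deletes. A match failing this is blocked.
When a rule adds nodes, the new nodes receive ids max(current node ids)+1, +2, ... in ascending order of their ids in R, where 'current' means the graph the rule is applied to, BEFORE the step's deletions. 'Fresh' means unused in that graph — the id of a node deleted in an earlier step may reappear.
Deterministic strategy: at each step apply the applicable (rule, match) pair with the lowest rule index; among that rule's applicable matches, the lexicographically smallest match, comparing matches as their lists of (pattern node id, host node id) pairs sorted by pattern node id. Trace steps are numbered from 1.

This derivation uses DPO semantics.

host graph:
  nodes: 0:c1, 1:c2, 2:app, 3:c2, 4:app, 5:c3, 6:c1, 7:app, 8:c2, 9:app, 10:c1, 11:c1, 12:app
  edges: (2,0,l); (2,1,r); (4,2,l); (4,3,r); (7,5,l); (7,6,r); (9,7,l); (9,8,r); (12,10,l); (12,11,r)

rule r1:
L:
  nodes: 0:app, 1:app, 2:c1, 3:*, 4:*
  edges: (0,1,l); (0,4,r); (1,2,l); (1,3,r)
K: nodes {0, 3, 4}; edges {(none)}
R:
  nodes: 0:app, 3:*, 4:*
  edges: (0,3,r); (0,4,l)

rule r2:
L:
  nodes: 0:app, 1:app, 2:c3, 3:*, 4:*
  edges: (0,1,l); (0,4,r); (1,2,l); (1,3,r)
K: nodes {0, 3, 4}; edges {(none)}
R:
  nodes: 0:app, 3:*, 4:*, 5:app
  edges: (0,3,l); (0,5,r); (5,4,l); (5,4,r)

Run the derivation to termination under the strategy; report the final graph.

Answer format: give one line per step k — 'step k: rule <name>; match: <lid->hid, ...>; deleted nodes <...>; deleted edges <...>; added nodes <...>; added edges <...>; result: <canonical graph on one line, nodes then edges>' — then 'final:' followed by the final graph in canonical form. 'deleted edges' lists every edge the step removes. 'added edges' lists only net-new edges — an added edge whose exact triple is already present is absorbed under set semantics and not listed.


step 1: rule r1; match: 0->4, 1->2, 2->0, 3->1, 4->3; deleted nodes 0, 2; deleted edges (2,0,l); (2,1,r); (4,2,l); (4,3,r); added nodes (none); added edges (4,1,r); (4,3,l); result: nodes: 1:c2, 3:c2, 4:app, 5:c3, 6:c1, 7:app, 8:c2, 9:app, 10:c1, 11:c1, 12:app edges: (4,1,r); (4,3,l); (7,5,l); (7,6,r); (9,7,l); (9,8,r); (12,10,l); (12,11,r)
step 2: rule r2; match: 0->9, 1->7, 2->5, 3->6, 4->8; deleted nodes 5, 7; deleted edges (7,5,l); (7,6,r); (9,7,l); (9,8,r); added nodes 13; added edges (9,6,l); (9,13,r); (13,8,l); (13,8,r); result: nodes: 1:c2, 3:c2, 4:app, 6:c1, 8:c2, 9:app, 10:c1, 11:c1, 12:app, 13:app edges: (4,1,r); (4,3,l); (9,6,l); (9,13,r); (12,10,l); (12,11,r); (13,8,l); (13,8,r)
final:
nodes: 1:c2, 3:c2, 4:app, 6:c1, 8:c2, 9:app, 10:c1, 11:c1, 12:app, 13:app
edges: (4,1,r); (4,3,l); (9,6,l); (9,13,r); (12,10,l); (12,11,r); (13,8,l); (13,8,r)


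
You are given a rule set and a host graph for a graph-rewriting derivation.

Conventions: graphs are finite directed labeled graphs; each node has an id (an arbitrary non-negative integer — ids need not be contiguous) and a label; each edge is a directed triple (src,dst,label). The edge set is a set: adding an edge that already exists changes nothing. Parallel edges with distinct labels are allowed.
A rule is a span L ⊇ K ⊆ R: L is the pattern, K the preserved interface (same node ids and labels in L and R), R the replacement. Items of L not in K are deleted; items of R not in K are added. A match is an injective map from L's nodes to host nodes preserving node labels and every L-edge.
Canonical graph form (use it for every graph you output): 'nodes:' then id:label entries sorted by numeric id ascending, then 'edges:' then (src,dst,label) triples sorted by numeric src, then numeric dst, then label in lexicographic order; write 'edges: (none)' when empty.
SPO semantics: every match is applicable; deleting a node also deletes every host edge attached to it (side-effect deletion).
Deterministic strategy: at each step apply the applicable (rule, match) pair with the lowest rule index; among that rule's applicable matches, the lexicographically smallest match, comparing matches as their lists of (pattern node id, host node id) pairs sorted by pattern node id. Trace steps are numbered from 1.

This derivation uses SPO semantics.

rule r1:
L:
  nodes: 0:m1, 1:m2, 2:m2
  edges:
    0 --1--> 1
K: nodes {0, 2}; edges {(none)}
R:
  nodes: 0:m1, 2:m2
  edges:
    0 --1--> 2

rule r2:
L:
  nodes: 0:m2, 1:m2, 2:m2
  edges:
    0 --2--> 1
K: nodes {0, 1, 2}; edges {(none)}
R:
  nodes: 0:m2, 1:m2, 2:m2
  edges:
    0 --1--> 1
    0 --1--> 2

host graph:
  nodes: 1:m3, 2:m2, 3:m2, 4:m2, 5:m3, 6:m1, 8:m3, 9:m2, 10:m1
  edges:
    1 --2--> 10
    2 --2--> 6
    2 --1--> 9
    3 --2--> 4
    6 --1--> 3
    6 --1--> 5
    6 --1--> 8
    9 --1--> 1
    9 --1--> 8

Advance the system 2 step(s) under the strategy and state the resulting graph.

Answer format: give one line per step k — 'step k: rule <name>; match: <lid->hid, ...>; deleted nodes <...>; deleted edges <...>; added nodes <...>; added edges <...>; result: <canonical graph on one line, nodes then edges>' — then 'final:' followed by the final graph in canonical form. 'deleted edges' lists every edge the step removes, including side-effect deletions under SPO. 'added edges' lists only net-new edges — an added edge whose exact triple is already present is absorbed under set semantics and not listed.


step 1: rule r1; match: 0->6, 1->3, 2->2; deleted nodes 3; deleted edges (3,4,2); (6,3,1); added nodes (none); added edges (6,2,1); result: nodes: 1:m3, 2:m2, 4:m2, 5:m3, 6:m1, 8:m3, 9:m2, 10:m1 edges: (1,10,2); (2,6,2); (2,9,1); (6,2,1); (6,5,1); (6,8,1); (9,1,1); (9,8,1)
step 2: rule r1; match: 0->6, 1->2, 2->4; deleted nodes 2; deleted edges (2,6,2); (2,9,1); (6,2,1); added nodes (none); added edges (6,4,1); result: nodes: 1:m3, 4:m2, 5:m3, 6:m1, 8:m3, 9:m2, 10:m1 edges: (1,10,2); (6,4,1); (6,5,1); (6,8,1); (9,1,1); (9,8,1)
final:
nodes: 1:m3, 4:m2, 5:m3, 6:m1, 8:m3, 9:m2, 10:m1
edges: (1,10,2); (6,4,1); (6,5,1); (6,8,1); (9,1,1); (9,8,1)


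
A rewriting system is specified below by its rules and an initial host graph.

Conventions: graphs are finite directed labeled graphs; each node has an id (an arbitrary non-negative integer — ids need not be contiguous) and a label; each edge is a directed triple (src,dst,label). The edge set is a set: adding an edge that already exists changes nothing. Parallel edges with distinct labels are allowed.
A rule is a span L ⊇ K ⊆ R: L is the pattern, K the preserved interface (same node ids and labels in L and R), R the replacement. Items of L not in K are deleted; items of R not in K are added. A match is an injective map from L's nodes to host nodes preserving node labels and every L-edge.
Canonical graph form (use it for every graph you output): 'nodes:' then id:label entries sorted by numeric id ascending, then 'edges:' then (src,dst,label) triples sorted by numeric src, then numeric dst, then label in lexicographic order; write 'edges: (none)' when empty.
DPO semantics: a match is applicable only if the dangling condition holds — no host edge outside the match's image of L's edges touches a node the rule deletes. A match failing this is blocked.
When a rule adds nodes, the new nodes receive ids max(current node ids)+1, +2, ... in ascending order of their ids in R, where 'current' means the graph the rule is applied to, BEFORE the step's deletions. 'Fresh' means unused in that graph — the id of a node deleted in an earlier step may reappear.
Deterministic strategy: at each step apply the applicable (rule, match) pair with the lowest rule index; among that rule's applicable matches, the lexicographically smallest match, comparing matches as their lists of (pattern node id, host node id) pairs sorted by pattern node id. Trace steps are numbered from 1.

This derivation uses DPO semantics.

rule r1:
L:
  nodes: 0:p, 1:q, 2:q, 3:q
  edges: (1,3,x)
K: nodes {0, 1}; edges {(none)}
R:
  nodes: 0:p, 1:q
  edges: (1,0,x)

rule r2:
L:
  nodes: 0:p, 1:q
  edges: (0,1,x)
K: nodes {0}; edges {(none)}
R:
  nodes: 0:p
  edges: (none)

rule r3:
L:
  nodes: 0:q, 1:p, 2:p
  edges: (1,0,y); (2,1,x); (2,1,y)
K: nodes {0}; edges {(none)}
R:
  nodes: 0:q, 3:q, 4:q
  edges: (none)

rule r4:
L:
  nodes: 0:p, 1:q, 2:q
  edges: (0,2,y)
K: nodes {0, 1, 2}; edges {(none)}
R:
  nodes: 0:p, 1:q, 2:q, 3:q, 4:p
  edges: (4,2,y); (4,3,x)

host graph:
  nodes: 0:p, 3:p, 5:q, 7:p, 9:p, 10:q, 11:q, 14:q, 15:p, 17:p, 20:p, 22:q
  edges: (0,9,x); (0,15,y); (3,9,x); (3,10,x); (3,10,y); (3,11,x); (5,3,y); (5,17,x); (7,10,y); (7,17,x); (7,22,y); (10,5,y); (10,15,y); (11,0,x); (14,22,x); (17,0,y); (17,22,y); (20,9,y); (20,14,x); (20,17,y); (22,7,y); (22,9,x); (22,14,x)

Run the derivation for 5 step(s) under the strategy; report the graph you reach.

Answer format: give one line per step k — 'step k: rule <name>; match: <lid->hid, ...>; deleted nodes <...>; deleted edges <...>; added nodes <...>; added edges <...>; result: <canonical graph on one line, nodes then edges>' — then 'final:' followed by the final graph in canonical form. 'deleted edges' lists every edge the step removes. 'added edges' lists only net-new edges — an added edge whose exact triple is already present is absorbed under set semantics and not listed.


step 1: rule r4; match: 0->3, 1->5, 2->10; deleted nodes (none); deleted edges (3,10,y); added nodes 23, 24; added edges (24,10,y); (24,23,x); result: nodes: 0:p, 3:p, 5:q, 7:p, 9:p, 10:q, 11:q, 14:q, 15:p, 17:p, 20:p, 22:q, 23:q, 24:p edges: (0,9,x); (0,15,y); (3,9,x); (3,10,x); (3,11,x); (5,3,y); (5,17,x); (7,10,y); (7,17,x); (7,22,y); (10,5,y); (10,15,y); (11,0,x); (14,22,x); (17,0,y); (17,22,y); (20,9,y); (20,14,x); (20,17,y); (22,7,y); (22,9,x); (22,14,x); (24,10,y); (24,23,x)
step 2: rule r2; match: 0->24, 1->23; deleted nodes 23; deleted edges (24,23,x); added nodes (none); added edges (none); result: nodes: 0:p, 3:p, 5:q, 7:p, 9:p, 10:q, 11:q, 14:q, 15:p, 17:p, 20:p, 22:q, 24:p edges: (0,9,x); (0,15,y); (3,9,x); (3,10,x); (3,11,x); (5,3,y); (5,17,x); (7,10,y); (7,17,x); (7,22,y); (10,5,y); (10,15,y); (11,0,x); (14,22,x); (17,0,y); (17,22,y); (20,9,y); (20,14,x); (20,17,y); (22,7,y); (22,9,x); (22,14,x); (24,10,y)
step 3: rule r4; match: 0->7, 1->5, 2->10; deleted nodes (none); deleted edges (7,10,y); added nodes 25, 26; added edges (26,10,y); (26,25,x); result: nodes: 0:p, 3:p, 5:q, 7:p, 9:p, 10:q, 11:q, 14:q, 15:p, 17:p, 20:p, 22:q, 24:p, 25:q, 26:p edges: (0,9,x); (0,15,y); (3,9,x); (3,10,x); (3,11,x); (5,3,y); (5,17,x); (7,17,x); (7,22,y); (10,5,y); (10,15,y); (11,0,x); (14,22,x); (17,0,y); (17,22,y); (20,9,y); (20,14,x); (20,17,y); (22,7,y); (22,9,x); (22,14,x); (24,10,y); (26,10,y); (26,25,x)
step 4: rule r2; match: 0->26, 1->25; deleted nodes 25; deleted edges (26,25,x); added nodes (none); added edges (none); result: nodes: 0:p, 3:p, 5:q, 7:p, 9:p, 10:q, 11:q, 14:q, 15:p, 17:p, 20:p, 22:q, 24:p, 26:p edges: (0,9,x); (0,15,y); (3,9,x); (3,10,x); (3,11,x); (5,3,y); (5,17,x); (7,17,x); (7,22,y); (10,5,y); (10,15,y); (11,0,x); (14,22,x); (17,0,y); (17,22,y); (20,9,y); (20,14,x); (20,17,y); (22,7,y); (22,9,x); (22,14,x); (24,10,y); (26,10,y)
step 5: rule r4; match: 0->7, 1->5, 2->22; deleted nodes (none); deleted edges (7,22,y); added nodes 27, 28; added edges (28,22,y); (28,27,x); result: nodes: 0:p, 3:p, 5:q, 7:p, 9:p, 10:q, 11:q, 14:q, 15:p, 17:p, 20:p, 22:q, 24:p, 26:p, 27:q, 28:p edges: (0,9,x); (0,15,y); (3,9,x); (3,10,x); (3,11,x); (5,3,y); (5,17,x); (7,17,x); (10,5,y); (10,15,y); (11,0,x); (14,22,x); (17,0,y); (17,22,y); (20,9,y); (20,14,x); (20,17,y); (22,7,y); (22,9,x); (22,14,x); (24,10,y); (26,10,y); (28,22,y); (28,27,x)
final:
nodes: 0:p, 3:p, 5:q, 7:p, 9:p, 10:q, 11:q, 14:q, 15:p, 17:p, 20:p, 22:q, 24:p, 26:p, 27:q, 28:p
edges: (0,9,x); (0,15,y); (3,9,x); (3,10,x); (3,11,x); (5,3,y); (5,17,x); (7,17,x); (10,5,y); (10,15,y); (11,0,x); (14,22,x); (17,0,y); (17,22,y); (20,9,y); (20,14,x); (20,17,y); (22,7,y); (22,9,x); (22,14,x); (24,10,y); (26,10,y); (28,22,y); (28,27,x)


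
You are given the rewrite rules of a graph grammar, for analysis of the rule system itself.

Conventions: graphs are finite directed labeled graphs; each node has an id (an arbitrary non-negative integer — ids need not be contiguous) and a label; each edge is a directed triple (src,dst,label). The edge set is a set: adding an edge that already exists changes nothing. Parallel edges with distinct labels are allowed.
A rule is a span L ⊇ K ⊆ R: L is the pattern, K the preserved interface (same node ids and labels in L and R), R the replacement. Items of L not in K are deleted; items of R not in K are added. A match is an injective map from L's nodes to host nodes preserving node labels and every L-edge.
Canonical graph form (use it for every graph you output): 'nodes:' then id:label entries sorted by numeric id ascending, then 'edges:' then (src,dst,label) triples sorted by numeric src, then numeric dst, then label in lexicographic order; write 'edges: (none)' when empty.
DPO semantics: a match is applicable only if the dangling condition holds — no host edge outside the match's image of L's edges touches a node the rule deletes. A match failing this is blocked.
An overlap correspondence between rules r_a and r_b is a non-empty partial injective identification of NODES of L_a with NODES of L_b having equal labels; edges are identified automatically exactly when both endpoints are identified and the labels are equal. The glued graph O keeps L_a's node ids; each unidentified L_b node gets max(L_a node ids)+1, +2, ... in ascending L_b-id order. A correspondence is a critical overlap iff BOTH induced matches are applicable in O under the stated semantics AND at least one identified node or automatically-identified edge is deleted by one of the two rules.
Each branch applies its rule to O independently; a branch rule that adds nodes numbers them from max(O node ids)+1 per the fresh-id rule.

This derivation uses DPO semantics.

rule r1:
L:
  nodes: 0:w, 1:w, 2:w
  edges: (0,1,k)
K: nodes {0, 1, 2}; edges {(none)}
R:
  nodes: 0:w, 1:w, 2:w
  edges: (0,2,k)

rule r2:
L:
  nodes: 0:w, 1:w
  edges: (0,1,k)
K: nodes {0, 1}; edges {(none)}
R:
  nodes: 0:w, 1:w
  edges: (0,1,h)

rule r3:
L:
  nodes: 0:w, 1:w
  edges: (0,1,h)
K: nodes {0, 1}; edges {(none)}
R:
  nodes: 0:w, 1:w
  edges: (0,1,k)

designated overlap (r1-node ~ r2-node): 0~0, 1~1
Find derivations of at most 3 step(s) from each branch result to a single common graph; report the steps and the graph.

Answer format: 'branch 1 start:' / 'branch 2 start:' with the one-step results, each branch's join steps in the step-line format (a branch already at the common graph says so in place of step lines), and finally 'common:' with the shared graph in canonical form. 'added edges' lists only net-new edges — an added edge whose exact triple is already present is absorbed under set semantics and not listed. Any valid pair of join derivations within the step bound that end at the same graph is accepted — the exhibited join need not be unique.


branch 1 start:
nodes: 0:w, 1:w, 2:w
edges: (0,2,k)
branch 2 start:
nodes: 0:w, 1:w, 2:w
edges: (0,1,h)
branch 1 step 1: rule r1; match: 0->0, 1->2, 2->1; deleted nodes (none); deleted edges (0,2,k); added nodes (none); added edges (0,1,k); result: nodes: 0:w, 1:w, 2:w edges: (0,1,k)
branch 2 step 1: rule r3; match: 0->0, 1->1; deleted nodes (none); deleted edges (0,1,h); added nodes (none); added edges (0,1,k); result: nodes: 0:w, 1:w, 2:w edges: (0,1,k)
common:
nodes: 0:w, 1:w, 2:w
edges: (0,1,k)


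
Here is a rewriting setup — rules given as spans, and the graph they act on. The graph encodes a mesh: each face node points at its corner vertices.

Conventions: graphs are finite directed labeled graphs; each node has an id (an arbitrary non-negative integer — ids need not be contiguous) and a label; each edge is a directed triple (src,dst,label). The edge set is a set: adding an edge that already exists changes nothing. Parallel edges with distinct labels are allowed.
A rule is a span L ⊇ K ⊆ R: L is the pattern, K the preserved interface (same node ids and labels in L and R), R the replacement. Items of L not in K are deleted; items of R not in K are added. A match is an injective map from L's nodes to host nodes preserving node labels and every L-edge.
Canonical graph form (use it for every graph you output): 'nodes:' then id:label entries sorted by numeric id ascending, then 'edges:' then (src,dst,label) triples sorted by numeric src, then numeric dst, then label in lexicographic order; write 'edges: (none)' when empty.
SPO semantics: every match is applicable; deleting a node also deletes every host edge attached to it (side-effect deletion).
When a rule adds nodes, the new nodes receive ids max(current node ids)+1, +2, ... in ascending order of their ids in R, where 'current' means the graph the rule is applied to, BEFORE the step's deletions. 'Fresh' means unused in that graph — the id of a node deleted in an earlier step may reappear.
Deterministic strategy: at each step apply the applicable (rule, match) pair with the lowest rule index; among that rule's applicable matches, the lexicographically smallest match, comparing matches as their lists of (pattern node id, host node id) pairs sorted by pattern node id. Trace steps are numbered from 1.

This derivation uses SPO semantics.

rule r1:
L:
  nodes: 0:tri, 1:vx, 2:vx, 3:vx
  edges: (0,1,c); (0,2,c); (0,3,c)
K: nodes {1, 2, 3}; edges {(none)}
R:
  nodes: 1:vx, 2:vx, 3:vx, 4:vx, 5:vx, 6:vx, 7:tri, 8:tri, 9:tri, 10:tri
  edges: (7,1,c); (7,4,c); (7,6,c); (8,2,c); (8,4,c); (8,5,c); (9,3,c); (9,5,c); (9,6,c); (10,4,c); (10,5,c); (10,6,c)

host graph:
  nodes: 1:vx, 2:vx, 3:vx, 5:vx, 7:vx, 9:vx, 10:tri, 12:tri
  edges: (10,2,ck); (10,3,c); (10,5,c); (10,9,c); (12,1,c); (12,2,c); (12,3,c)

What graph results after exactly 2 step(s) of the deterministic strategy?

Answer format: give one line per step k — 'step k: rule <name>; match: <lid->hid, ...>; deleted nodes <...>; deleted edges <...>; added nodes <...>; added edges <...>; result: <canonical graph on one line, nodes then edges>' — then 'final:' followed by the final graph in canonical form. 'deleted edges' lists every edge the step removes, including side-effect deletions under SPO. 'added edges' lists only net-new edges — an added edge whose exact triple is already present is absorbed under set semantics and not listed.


step 1: rule r1; match: 0->10, 1->3, 2->5, 3->9; deleted nodes 10; deleted edges (10,2,ck); (10,3,c); (10,5,c); (10,9,c); added nodes 13, 14, 15, 16, 17, 18, 19; added edges (16,3,c); (16,13,c); (16,15,c); (17,5,c); (17,13,c); (17,14,c); (18,9,c); (18,14,c); (18,15,c); (19,13,c); (19,14,c); (19,15,c); result: nodes: 1:vx, 2:vx, 3:vx, 5:vx, 7:vx, 9:vx, 12:tri, 13:vx, 14:vx, 15:vx, 16:tri, 17:tri, 18:tri, 19:tri edges: (12,1,c); (12,2,c); (12,3,c); (16,3,c); (16,13,c); (16,15,c); (17,5,c); (17,13,c); (17,14,c); (18,9,c); (18,14,c); (18,15,c); (19,13,c); (19,14,c); (19,15,c)
step 2: rule r1; match: 0->12, 1->1, 2->2, 3->3; deleted nodes 12; deleted edges (12,1,c); (12,2,c); (12,3,c); added nodes 20, 21, 22, 23, 24, 25, 26; added edges (23,1,c); (23,20,c); (23,22,c); (24,2,c); (24,20,c); (24,21,c); (25,3,c); (25,21,c); (25,22,c); (26,20,c); (26,21,c); (26,22,c); result: nodes: 1:vx, 2:vx, 3:vx, 5:vx, 7:vx, 9:vx, 13:vx, 14:vx, 15:vx, 16:tri, 17:tri, 18:tri, 19:tri, 20:vx, 21:vx, 22:vx, 23:tri, 24:tri, 25:tri, 26:tri edges: (16,3,c); (16,13,c); (16,15,c); (17,5,c); (17,13,c); (17,14,c); (18,9,c); (18,14,c); (18,15,c); (19,13,c); (19,14,c); (19,15,c); (23,1,c); (23,20,c); (23,22,c); (24,2,c); (24,20,c); (24,21,c); (25,3,c); (25,21,c); (25,22,c); (26,20,c); (26,21,c); (26,22,c)
final:
nodes: 1:vx, 2:vx, 3:vx, 5:vx, 7:vx, 9:vx, 13:vx, 14:vx, 15:vx, 16:tri, 17:tri, 18:tri, 19:tri, 20:vx, 21:vx, 22:vx, 23:tri, 24:tri, 25:tri, 26:tri
edges: (16,3,c); (16,13,c); (16,15,c); (17,5,c); (17,13,c); (17,14,c); (18,9,c); (18,14,c); (18,15,c); (19,13,c); (19,14,c); (19,15,c); (23,1,c); (23,20,c); (23,22,c); (24,2,c); (24,20,c); (24,21,c); (25,3,c); (25,21,c); (25,22,c); (26,20,c); (26,21,c); (26,22,c)


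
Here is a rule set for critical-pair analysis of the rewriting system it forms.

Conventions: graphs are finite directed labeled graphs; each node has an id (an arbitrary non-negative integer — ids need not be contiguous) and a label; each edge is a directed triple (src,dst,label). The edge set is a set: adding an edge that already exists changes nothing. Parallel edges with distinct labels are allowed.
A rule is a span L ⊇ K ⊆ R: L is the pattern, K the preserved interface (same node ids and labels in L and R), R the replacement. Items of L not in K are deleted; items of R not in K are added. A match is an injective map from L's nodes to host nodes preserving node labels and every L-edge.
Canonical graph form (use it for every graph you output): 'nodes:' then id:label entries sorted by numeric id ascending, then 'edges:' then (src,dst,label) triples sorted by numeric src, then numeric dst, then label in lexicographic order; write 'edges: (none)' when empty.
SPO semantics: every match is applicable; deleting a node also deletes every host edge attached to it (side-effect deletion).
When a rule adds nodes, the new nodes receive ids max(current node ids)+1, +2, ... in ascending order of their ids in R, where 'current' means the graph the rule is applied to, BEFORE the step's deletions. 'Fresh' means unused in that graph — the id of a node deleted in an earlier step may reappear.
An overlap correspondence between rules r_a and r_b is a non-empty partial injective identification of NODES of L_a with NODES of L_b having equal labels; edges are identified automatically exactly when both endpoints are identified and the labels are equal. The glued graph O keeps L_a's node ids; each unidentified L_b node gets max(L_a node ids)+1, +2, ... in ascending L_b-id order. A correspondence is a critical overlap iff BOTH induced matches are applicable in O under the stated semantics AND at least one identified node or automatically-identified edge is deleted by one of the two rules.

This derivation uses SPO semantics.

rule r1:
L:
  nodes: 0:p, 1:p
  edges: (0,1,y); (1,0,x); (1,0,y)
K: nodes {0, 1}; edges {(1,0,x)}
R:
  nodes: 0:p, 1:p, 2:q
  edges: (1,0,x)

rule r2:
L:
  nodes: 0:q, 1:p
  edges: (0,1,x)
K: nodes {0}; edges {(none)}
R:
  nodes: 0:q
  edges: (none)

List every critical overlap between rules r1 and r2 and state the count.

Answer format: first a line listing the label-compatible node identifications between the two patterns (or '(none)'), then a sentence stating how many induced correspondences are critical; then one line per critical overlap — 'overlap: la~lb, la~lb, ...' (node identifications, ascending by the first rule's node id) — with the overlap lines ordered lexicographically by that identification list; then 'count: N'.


label-compatible node identifications between L(r1) and L(r2): 0~1, 1~1
2 of the induced correspondences are critical overlaps of r1 and r2.
overlap: 0~1
overlap: 1~1
count: 2


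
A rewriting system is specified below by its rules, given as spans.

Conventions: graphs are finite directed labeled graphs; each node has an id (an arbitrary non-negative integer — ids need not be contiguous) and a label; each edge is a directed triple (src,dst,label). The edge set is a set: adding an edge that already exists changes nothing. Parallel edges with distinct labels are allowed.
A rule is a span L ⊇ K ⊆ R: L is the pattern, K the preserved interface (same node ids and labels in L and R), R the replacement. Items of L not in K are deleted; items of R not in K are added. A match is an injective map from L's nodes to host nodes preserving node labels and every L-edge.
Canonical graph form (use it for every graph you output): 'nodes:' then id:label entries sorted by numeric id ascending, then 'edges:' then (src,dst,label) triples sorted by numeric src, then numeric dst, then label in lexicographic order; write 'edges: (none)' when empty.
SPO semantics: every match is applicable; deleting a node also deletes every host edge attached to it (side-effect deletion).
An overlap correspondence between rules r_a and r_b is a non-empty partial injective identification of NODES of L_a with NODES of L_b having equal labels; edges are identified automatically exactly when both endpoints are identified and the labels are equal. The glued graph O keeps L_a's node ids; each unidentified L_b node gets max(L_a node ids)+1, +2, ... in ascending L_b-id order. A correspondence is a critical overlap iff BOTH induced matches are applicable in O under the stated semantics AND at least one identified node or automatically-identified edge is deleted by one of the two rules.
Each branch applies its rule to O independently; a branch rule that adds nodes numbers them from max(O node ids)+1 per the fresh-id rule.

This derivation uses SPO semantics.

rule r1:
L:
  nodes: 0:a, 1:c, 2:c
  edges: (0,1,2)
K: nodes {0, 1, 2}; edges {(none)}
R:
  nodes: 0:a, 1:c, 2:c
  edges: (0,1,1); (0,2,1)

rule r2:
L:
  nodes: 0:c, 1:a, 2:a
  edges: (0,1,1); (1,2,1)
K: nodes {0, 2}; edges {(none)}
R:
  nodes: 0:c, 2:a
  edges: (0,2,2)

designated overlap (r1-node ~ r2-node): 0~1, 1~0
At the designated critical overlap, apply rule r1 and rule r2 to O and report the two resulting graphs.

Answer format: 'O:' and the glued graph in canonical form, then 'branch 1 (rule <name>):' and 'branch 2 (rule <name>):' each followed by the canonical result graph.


O:
nodes: 0:a, 1:c, 2:c, 3:a
edges: (0,1,2); (0,3,1); (1,0,1)
branch 1 (rule r1):
nodes: 0:a, 1:c, 2:c, 3:a
edges: (0,1,1); (0,2,1); (0,3,1); (1,0,1)
branch 2 (rule r2):
nodes: 1:c, 2:c, 3:a
edges: (1,3,2)


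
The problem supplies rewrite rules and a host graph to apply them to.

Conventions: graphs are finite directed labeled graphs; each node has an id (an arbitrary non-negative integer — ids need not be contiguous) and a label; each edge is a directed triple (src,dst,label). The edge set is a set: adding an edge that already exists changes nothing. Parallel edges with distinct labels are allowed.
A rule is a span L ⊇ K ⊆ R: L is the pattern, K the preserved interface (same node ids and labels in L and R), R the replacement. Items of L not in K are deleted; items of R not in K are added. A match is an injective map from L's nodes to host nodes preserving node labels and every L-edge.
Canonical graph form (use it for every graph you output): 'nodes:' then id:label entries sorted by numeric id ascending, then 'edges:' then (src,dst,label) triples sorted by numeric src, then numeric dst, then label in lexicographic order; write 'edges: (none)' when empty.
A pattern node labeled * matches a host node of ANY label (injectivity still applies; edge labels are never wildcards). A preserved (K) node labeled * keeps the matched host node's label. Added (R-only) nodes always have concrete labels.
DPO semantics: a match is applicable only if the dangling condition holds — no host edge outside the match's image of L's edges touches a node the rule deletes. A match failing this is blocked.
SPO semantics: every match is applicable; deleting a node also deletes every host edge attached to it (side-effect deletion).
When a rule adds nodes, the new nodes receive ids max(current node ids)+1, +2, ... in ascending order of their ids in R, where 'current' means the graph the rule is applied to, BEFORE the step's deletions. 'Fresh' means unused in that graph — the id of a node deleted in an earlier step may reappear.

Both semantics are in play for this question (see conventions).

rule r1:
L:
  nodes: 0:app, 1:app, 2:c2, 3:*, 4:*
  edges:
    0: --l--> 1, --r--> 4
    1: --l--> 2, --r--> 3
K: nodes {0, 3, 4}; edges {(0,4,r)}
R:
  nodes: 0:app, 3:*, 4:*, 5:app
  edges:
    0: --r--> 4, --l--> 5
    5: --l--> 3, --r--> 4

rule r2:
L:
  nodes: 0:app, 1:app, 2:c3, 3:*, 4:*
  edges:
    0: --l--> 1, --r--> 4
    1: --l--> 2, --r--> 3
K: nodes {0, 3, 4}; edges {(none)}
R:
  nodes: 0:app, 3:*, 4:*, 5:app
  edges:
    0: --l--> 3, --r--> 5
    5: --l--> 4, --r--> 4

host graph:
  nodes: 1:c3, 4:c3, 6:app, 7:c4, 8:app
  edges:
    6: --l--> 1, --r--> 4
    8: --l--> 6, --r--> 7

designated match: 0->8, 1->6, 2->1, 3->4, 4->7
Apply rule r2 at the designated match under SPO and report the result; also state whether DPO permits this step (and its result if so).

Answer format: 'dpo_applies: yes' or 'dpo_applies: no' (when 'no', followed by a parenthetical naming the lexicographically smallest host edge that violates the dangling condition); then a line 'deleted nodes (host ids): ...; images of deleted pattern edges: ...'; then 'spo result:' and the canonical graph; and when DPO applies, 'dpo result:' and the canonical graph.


dpo_applies: yes
deleted nodes (host ids): 1, 6; images of deleted pattern edges: (6,1,l); (6,4,r); (8,6,l); (8,7,r)
spo result:
nodes: 4:c3, 7:c4, 8:app, 9:app
edges: (8,4,l); (8,9,r); (9,7,l); (9,7,r)
dpo result:
nodes: 4:c3, 7:c4, 8:app, 9:app
edges: (8,4,l); (8,9,r); (9,7,l); (9,7,r)
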